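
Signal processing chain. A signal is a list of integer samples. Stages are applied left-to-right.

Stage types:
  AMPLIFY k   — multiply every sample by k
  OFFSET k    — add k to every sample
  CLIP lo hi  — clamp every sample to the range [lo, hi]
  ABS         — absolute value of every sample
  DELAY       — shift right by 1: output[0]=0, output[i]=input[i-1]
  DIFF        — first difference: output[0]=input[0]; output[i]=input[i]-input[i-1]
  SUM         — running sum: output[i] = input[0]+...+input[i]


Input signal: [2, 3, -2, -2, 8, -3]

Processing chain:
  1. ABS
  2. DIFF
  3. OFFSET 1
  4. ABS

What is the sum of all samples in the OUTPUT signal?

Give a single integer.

Answer: 17

Derivation:
Input: [2, 3, -2, -2, 8, -3]
Stage 1 (ABS): |2|=2, |3|=3, |-2|=2, |-2|=2, |8|=8, |-3|=3 -> [2, 3, 2, 2, 8, 3]
Stage 2 (DIFF): s[0]=2, 3-2=1, 2-3=-1, 2-2=0, 8-2=6, 3-8=-5 -> [2, 1, -1, 0, 6, -5]
Stage 3 (OFFSET 1): 2+1=3, 1+1=2, -1+1=0, 0+1=1, 6+1=7, -5+1=-4 -> [3, 2, 0, 1, 7, -4]
Stage 4 (ABS): |3|=3, |2|=2, |0|=0, |1|=1, |7|=7, |-4|=4 -> [3, 2, 0, 1, 7, 4]
Output sum: 17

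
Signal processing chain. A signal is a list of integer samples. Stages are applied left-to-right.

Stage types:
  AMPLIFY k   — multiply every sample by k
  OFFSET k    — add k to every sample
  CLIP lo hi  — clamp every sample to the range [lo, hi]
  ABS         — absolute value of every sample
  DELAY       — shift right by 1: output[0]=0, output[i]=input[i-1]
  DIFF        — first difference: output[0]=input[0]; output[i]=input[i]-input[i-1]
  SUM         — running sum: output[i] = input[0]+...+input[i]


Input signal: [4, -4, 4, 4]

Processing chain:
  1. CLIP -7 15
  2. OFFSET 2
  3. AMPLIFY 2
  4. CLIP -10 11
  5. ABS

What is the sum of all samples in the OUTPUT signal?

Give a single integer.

Input: [4, -4, 4, 4]
Stage 1 (CLIP -7 15): clip(4,-7,15)=4, clip(-4,-7,15)=-4, clip(4,-7,15)=4, clip(4,-7,15)=4 -> [4, -4, 4, 4]
Stage 2 (OFFSET 2): 4+2=6, -4+2=-2, 4+2=6, 4+2=6 -> [6, -2, 6, 6]
Stage 3 (AMPLIFY 2): 6*2=12, -2*2=-4, 6*2=12, 6*2=12 -> [12, -4, 12, 12]
Stage 4 (CLIP -10 11): clip(12,-10,11)=11, clip(-4,-10,11)=-4, clip(12,-10,11)=11, clip(12,-10,11)=11 -> [11, -4, 11, 11]
Stage 5 (ABS): |11|=11, |-4|=4, |11|=11, |11|=11 -> [11, 4, 11, 11]
Output sum: 37

Answer: 37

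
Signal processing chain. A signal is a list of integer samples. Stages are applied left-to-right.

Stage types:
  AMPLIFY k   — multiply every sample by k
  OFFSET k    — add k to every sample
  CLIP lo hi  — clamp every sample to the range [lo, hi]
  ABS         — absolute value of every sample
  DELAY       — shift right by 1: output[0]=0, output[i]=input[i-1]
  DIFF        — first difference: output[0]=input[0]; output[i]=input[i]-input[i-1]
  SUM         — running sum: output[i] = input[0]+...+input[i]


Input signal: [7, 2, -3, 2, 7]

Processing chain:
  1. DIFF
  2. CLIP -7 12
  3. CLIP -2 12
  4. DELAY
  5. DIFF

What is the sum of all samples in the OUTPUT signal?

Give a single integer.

Answer: 5

Derivation:
Input: [7, 2, -3, 2, 7]
Stage 1 (DIFF): s[0]=7, 2-7=-5, -3-2=-5, 2--3=5, 7-2=5 -> [7, -5, -5, 5, 5]
Stage 2 (CLIP -7 12): clip(7,-7,12)=7, clip(-5,-7,12)=-5, clip(-5,-7,12)=-5, clip(5,-7,12)=5, clip(5,-7,12)=5 -> [7, -5, -5, 5, 5]
Stage 3 (CLIP -2 12): clip(7,-2,12)=7, clip(-5,-2,12)=-2, clip(-5,-2,12)=-2, clip(5,-2,12)=5, clip(5,-2,12)=5 -> [7, -2, -2, 5, 5]
Stage 4 (DELAY): [0, 7, -2, -2, 5] = [0, 7, -2, -2, 5] -> [0, 7, -2, -2, 5]
Stage 5 (DIFF): s[0]=0, 7-0=7, -2-7=-9, -2--2=0, 5--2=7 -> [0, 7, -9, 0, 7]
Output sum: 5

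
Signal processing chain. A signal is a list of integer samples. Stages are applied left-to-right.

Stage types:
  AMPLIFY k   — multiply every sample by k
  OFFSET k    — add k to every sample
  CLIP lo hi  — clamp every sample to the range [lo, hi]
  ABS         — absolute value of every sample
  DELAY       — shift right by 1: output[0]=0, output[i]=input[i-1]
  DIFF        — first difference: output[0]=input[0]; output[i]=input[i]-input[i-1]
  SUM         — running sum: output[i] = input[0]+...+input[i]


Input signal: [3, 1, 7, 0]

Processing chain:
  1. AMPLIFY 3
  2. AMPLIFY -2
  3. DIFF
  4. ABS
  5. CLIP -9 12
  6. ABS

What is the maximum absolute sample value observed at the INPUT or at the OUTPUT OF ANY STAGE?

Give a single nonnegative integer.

Answer: 42

Derivation:
Input: [3, 1, 7, 0] (max |s|=7)
Stage 1 (AMPLIFY 3): 3*3=9, 1*3=3, 7*3=21, 0*3=0 -> [9, 3, 21, 0] (max |s|=21)
Stage 2 (AMPLIFY -2): 9*-2=-18, 3*-2=-6, 21*-2=-42, 0*-2=0 -> [-18, -6, -42, 0] (max |s|=42)
Stage 3 (DIFF): s[0]=-18, -6--18=12, -42--6=-36, 0--42=42 -> [-18, 12, -36, 42] (max |s|=42)
Stage 4 (ABS): |-18|=18, |12|=12, |-36|=36, |42|=42 -> [18, 12, 36, 42] (max |s|=42)
Stage 5 (CLIP -9 12): clip(18,-9,12)=12, clip(12,-9,12)=12, clip(36,-9,12)=12, clip(42,-9,12)=12 -> [12, 12, 12, 12] (max |s|=12)
Stage 6 (ABS): |12|=12, |12|=12, |12|=12, |12|=12 -> [12, 12, 12, 12] (max |s|=12)
Overall max amplitude: 42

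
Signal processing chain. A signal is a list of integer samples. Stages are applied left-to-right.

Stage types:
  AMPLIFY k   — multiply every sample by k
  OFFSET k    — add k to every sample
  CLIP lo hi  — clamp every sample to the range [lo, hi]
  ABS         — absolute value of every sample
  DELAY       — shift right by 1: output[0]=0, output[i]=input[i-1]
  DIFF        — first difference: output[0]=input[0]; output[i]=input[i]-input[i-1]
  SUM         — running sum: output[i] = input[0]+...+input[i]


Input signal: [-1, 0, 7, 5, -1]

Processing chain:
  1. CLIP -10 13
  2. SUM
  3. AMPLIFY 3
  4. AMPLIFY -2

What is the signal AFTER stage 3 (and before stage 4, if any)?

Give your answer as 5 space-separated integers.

Input: [-1, 0, 7, 5, -1]
Stage 1 (CLIP -10 13): clip(-1,-10,13)=-1, clip(0,-10,13)=0, clip(7,-10,13)=7, clip(5,-10,13)=5, clip(-1,-10,13)=-1 -> [-1, 0, 7, 5, -1]
Stage 2 (SUM): sum[0..0]=-1, sum[0..1]=-1, sum[0..2]=6, sum[0..3]=11, sum[0..4]=10 -> [-1, -1, 6, 11, 10]
Stage 3 (AMPLIFY 3): -1*3=-3, -1*3=-3, 6*3=18, 11*3=33, 10*3=30 -> [-3, -3, 18, 33, 30]

Answer: -3 -3 18 33 30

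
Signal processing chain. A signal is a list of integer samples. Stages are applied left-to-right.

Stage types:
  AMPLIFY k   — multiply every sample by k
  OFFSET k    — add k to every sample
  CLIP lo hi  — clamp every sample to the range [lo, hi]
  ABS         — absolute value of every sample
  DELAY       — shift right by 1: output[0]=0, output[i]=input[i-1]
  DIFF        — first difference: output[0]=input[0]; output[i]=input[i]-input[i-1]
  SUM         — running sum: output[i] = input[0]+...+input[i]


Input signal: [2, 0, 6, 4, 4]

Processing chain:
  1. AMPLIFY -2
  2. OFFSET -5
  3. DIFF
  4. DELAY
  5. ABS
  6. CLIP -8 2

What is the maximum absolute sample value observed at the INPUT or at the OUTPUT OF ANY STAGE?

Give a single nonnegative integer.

Answer: 17

Derivation:
Input: [2, 0, 6, 4, 4] (max |s|=6)
Stage 1 (AMPLIFY -2): 2*-2=-4, 0*-2=0, 6*-2=-12, 4*-2=-8, 4*-2=-8 -> [-4, 0, -12, -8, -8] (max |s|=12)
Stage 2 (OFFSET -5): -4+-5=-9, 0+-5=-5, -12+-5=-17, -8+-5=-13, -8+-5=-13 -> [-9, -5, -17, -13, -13] (max |s|=17)
Stage 3 (DIFF): s[0]=-9, -5--9=4, -17--5=-12, -13--17=4, -13--13=0 -> [-9, 4, -12, 4, 0] (max |s|=12)
Stage 4 (DELAY): [0, -9, 4, -12, 4] = [0, -9, 4, -12, 4] -> [0, -9, 4, -12, 4] (max |s|=12)
Stage 5 (ABS): |0|=0, |-9|=9, |4|=4, |-12|=12, |4|=4 -> [0, 9, 4, 12, 4] (max |s|=12)
Stage 6 (CLIP -8 2): clip(0,-8,2)=0, clip(9,-8,2)=2, clip(4,-8,2)=2, clip(12,-8,2)=2, clip(4,-8,2)=2 -> [0, 2, 2, 2, 2] (max |s|=2)
Overall max amplitude: 17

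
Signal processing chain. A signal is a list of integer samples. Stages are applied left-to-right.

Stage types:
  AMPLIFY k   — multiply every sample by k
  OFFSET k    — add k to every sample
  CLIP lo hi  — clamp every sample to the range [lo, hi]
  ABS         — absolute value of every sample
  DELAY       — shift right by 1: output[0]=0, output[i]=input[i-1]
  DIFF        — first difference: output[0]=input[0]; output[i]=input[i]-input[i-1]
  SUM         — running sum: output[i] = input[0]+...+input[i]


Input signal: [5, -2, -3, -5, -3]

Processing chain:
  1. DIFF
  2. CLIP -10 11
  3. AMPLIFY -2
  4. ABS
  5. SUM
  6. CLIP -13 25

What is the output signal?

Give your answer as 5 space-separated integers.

Answer: 10 24 25 25 25

Derivation:
Input: [5, -2, -3, -5, -3]
Stage 1 (DIFF): s[0]=5, -2-5=-7, -3--2=-1, -5--3=-2, -3--5=2 -> [5, -7, -1, -2, 2]
Stage 2 (CLIP -10 11): clip(5,-10,11)=5, clip(-7,-10,11)=-7, clip(-1,-10,11)=-1, clip(-2,-10,11)=-2, clip(2,-10,11)=2 -> [5, -7, -1, -2, 2]
Stage 3 (AMPLIFY -2): 5*-2=-10, -7*-2=14, -1*-2=2, -2*-2=4, 2*-2=-4 -> [-10, 14, 2, 4, -4]
Stage 4 (ABS): |-10|=10, |14|=14, |2|=2, |4|=4, |-4|=4 -> [10, 14, 2, 4, 4]
Stage 5 (SUM): sum[0..0]=10, sum[0..1]=24, sum[0..2]=26, sum[0..3]=30, sum[0..4]=34 -> [10, 24, 26, 30, 34]
Stage 6 (CLIP -13 25): clip(10,-13,25)=10, clip(24,-13,25)=24, clip(26,-13,25)=25, clip(30,-13,25)=25, clip(34,-13,25)=25 -> [10, 24, 25, 25, 25]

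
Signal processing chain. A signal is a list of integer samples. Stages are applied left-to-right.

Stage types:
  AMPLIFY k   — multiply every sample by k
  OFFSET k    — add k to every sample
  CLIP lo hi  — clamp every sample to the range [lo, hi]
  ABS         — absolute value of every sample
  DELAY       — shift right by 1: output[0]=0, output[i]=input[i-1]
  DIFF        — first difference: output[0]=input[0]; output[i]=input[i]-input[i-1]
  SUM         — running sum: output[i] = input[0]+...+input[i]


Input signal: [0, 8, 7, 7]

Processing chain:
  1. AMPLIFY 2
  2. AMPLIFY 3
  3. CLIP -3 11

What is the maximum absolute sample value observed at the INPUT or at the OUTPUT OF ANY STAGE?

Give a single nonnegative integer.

Input: [0, 8, 7, 7] (max |s|=8)
Stage 1 (AMPLIFY 2): 0*2=0, 8*2=16, 7*2=14, 7*2=14 -> [0, 16, 14, 14] (max |s|=16)
Stage 2 (AMPLIFY 3): 0*3=0, 16*3=48, 14*3=42, 14*3=42 -> [0, 48, 42, 42] (max |s|=48)
Stage 3 (CLIP -3 11): clip(0,-3,11)=0, clip(48,-3,11)=11, clip(42,-3,11)=11, clip(42,-3,11)=11 -> [0, 11, 11, 11] (max |s|=11)
Overall max amplitude: 48

Answer: 48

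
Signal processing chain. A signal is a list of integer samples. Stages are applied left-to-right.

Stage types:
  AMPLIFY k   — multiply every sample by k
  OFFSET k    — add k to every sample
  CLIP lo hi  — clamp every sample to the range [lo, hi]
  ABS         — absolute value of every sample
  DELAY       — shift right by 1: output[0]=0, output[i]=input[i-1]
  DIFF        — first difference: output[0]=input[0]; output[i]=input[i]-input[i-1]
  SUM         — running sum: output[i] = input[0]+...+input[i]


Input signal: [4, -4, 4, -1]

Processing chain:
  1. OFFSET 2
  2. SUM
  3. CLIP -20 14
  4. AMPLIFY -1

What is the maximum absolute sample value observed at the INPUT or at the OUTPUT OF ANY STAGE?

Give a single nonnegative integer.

Input: [4, -4, 4, -1] (max |s|=4)
Stage 1 (OFFSET 2): 4+2=6, -4+2=-2, 4+2=6, -1+2=1 -> [6, -2, 6, 1] (max |s|=6)
Stage 2 (SUM): sum[0..0]=6, sum[0..1]=4, sum[0..2]=10, sum[0..3]=11 -> [6, 4, 10, 11] (max |s|=11)
Stage 3 (CLIP -20 14): clip(6,-20,14)=6, clip(4,-20,14)=4, clip(10,-20,14)=10, clip(11,-20,14)=11 -> [6, 4, 10, 11] (max |s|=11)
Stage 4 (AMPLIFY -1): 6*-1=-6, 4*-1=-4, 10*-1=-10, 11*-1=-11 -> [-6, -4, -10, -11] (max |s|=11)
Overall max amplitude: 11

Answer: 11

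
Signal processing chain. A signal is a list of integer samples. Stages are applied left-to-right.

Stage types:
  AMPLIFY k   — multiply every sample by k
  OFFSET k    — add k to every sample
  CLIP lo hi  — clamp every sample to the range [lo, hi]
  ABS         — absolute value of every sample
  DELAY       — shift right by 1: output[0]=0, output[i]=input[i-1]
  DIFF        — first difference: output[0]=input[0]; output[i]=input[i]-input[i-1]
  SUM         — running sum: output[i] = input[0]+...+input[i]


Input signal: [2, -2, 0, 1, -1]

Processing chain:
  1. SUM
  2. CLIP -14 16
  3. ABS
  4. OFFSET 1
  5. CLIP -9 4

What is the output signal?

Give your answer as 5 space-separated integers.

Answer: 3 1 1 2 1

Derivation:
Input: [2, -2, 0, 1, -1]
Stage 1 (SUM): sum[0..0]=2, sum[0..1]=0, sum[0..2]=0, sum[0..3]=1, sum[0..4]=0 -> [2, 0, 0, 1, 0]
Stage 2 (CLIP -14 16): clip(2,-14,16)=2, clip(0,-14,16)=0, clip(0,-14,16)=0, clip(1,-14,16)=1, clip(0,-14,16)=0 -> [2, 0, 0, 1, 0]
Stage 3 (ABS): |2|=2, |0|=0, |0|=0, |1|=1, |0|=0 -> [2, 0, 0, 1, 0]
Stage 4 (OFFSET 1): 2+1=3, 0+1=1, 0+1=1, 1+1=2, 0+1=1 -> [3, 1, 1, 2, 1]
Stage 5 (CLIP -9 4): clip(3,-9,4)=3, clip(1,-9,4)=1, clip(1,-9,4)=1, clip(2,-9,4)=2, clip(1,-9,4)=1 -> [3, 1, 1, 2, 1]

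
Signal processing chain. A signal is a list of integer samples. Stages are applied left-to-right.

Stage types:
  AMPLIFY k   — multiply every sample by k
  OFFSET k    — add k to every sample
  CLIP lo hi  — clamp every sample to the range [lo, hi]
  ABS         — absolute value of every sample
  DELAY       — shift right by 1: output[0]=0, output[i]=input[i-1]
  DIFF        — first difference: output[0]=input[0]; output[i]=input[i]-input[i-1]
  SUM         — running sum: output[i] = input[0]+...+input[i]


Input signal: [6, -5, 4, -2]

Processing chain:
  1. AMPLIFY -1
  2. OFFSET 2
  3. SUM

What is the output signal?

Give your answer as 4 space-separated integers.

Input: [6, -5, 4, -2]
Stage 1 (AMPLIFY -1): 6*-1=-6, -5*-1=5, 4*-1=-4, -2*-1=2 -> [-6, 5, -4, 2]
Stage 2 (OFFSET 2): -6+2=-4, 5+2=7, -4+2=-2, 2+2=4 -> [-4, 7, -2, 4]
Stage 3 (SUM): sum[0..0]=-4, sum[0..1]=3, sum[0..2]=1, sum[0..3]=5 -> [-4, 3, 1, 5]

Answer: -4 3 1 5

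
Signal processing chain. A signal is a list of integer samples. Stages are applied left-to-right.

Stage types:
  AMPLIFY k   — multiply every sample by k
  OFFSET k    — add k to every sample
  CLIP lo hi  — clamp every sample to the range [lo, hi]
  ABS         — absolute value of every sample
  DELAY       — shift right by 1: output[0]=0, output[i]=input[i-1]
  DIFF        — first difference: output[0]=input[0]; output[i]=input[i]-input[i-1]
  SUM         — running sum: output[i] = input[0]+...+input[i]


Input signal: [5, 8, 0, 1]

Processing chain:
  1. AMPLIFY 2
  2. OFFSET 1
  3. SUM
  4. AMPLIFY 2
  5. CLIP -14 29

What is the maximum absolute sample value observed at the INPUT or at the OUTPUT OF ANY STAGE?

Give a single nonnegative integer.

Input: [5, 8, 0, 1] (max |s|=8)
Stage 1 (AMPLIFY 2): 5*2=10, 8*2=16, 0*2=0, 1*2=2 -> [10, 16, 0, 2] (max |s|=16)
Stage 2 (OFFSET 1): 10+1=11, 16+1=17, 0+1=1, 2+1=3 -> [11, 17, 1, 3] (max |s|=17)
Stage 3 (SUM): sum[0..0]=11, sum[0..1]=28, sum[0..2]=29, sum[0..3]=32 -> [11, 28, 29, 32] (max |s|=32)
Stage 4 (AMPLIFY 2): 11*2=22, 28*2=56, 29*2=58, 32*2=64 -> [22, 56, 58, 64] (max |s|=64)
Stage 5 (CLIP -14 29): clip(22,-14,29)=22, clip(56,-14,29)=29, clip(58,-14,29)=29, clip(64,-14,29)=29 -> [22, 29, 29, 29] (max |s|=29)
Overall max amplitude: 64

Answer: 64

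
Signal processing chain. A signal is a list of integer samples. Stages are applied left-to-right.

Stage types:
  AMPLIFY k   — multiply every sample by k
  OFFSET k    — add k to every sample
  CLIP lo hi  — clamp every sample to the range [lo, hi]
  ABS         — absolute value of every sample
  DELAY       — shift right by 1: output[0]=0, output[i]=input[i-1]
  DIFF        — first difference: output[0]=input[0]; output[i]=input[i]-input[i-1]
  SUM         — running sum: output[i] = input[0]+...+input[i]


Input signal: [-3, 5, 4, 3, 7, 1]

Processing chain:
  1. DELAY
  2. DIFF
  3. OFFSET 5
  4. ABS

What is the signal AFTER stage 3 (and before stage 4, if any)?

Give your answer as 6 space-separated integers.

Answer: 5 2 13 4 4 9

Derivation:
Input: [-3, 5, 4, 3, 7, 1]
Stage 1 (DELAY): [0, -3, 5, 4, 3, 7] = [0, -3, 5, 4, 3, 7] -> [0, -3, 5, 4, 3, 7]
Stage 2 (DIFF): s[0]=0, -3-0=-3, 5--3=8, 4-5=-1, 3-4=-1, 7-3=4 -> [0, -3, 8, -1, -1, 4]
Stage 3 (OFFSET 5): 0+5=5, -3+5=2, 8+5=13, -1+5=4, -1+5=4, 4+5=9 -> [5, 2, 13, 4, 4, 9]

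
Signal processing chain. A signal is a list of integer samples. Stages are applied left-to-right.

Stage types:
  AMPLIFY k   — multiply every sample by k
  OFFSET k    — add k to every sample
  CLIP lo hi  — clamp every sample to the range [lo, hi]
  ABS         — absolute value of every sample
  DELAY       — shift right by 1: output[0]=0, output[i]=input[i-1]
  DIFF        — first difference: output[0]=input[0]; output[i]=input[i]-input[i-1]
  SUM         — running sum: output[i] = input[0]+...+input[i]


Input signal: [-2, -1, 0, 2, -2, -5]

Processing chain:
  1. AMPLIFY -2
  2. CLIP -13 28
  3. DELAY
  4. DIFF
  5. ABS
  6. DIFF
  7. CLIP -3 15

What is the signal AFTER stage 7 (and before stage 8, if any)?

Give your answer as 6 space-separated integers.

Answer: 0 4 -2 0 2 4

Derivation:
Input: [-2, -1, 0, 2, -2, -5]
Stage 1 (AMPLIFY -2): -2*-2=4, -1*-2=2, 0*-2=0, 2*-2=-4, -2*-2=4, -5*-2=10 -> [4, 2, 0, -4, 4, 10]
Stage 2 (CLIP -13 28): clip(4,-13,28)=4, clip(2,-13,28)=2, clip(0,-13,28)=0, clip(-4,-13,28)=-4, clip(4,-13,28)=4, clip(10,-13,28)=10 -> [4, 2, 0, -4, 4, 10]
Stage 3 (DELAY): [0, 4, 2, 0, -4, 4] = [0, 4, 2, 0, -4, 4] -> [0, 4, 2, 0, -4, 4]
Stage 4 (DIFF): s[0]=0, 4-0=4, 2-4=-2, 0-2=-2, -4-0=-4, 4--4=8 -> [0, 4, -2, -2, -4, 8]
Stage 5 (ABS): |0|=0, |4|=4, |-2|=2, |-2|=2, |-4|=4, |8|=8 -> [0, 4, 2, 2, 4, 8]
Stage 6 (DIFF): s[0]=0, 4-0=4, 2-4=-2, 2-2=0, 4-2=2, 8-4=4 -> [0, 4, -2, 0, 2, 4]
Stage 7 (CLIP -3 15): clip(0,-3,15)=0, clip(4,-3,15)=4, clip(-2,-3,15)=-2, clip(0,-3,15)=0, clip(2,-3,15)=2, clip(4,-3,15)=4 -> [0, 4, -2, 0, 2, 4]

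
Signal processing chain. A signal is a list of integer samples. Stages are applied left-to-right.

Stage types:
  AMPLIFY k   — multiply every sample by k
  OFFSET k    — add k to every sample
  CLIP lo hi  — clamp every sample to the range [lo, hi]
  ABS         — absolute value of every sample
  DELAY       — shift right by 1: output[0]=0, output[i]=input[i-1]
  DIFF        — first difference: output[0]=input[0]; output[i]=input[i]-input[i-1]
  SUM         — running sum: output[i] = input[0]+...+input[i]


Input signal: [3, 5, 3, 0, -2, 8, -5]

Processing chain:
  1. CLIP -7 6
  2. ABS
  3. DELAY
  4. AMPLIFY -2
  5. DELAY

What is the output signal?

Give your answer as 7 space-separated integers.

Input: [3, 5, 3, 0, -2, 8, -5]
Stage 1 (CLIP -7 6): clip(3,-7,6)=3, clip(5,-7,6)=5, clip(3,-7,6)=3, clip(0,-7,6)=0, clip(-2,-7,6)=-2, clip(8,-7,6)=6, clip(-5,-7,6)=-5 -> [3, 5, 3, 0, -2, 6, -5]
Stage 2 (ABS): |3|=3, |5|=5, |3|=3, |0|=0, |-2|=2, |6|=6, |-5|=5 -> [3, 5, 3, 0, 2, 6, 5]
Stage 3 (DELAY): [0, 3, 5, 3, 0, 2, 6] = [0, 3, 5, 3, 0, 2, 6] -> [0, 3, 5, 3, 0, 2, 6]
Stage 4 (AMPLIFY -2): 0*-2=0, 3*-2=-6, 5*-2=-10, 3*-2=-6, 0*-2=0, 2*-2=-4, 6*-2=-12 -> [0, -6, -10, -6, 0, -4, -12]
Stage 5 (DELAY): [0, 0, -6, -10, -6, 0, -4] = [0, 0, -6, -10, -6, 0, -4] -> [0, 0, -6, -10, -6, 0, -4]

Answer: 0 0 -6 -10 -6 0 -4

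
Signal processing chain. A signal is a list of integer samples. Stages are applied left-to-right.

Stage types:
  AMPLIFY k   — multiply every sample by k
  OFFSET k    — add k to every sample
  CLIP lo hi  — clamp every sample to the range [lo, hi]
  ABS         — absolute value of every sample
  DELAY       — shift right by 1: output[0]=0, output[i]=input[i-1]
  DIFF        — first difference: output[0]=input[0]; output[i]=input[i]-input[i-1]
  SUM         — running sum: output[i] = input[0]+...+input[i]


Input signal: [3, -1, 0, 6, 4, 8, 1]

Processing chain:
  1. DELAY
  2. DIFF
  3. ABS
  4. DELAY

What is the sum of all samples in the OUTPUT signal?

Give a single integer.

Input: [3, -1, 0, 6, 4, 8, 1]
Stage 1 (DELAY): [0, 3, -1, 0, 6, 4, 8] = [0, 3, -1, 0, 6, 4, 8] -> [0, 3, -1, 0, 6, 4, 8]
Stage 2 (DIFF): s[0]=0, 3-0=3, -1-3=-4, 0--1=1, 6-0=6, 4-6=-2, 8-4=4 -> [0, 3, -4, 1, 6, -2, 4]
Stage 3 (ABS): |0|=0, |3|=3, |-4|=4, |1|=1, |6|=6, |-2|=2, |4|=4 -> [0, 3, 4, 1, 6, 2, 4]
Stage 4 (DELAY): [0, 0, 3, 4, 1, 6, 2] = [0, 0, 3, 4, 1, 6, 2] -> [0, 0, 3, 4, 1, 6, 2]
Output sum: 16

Answer: 16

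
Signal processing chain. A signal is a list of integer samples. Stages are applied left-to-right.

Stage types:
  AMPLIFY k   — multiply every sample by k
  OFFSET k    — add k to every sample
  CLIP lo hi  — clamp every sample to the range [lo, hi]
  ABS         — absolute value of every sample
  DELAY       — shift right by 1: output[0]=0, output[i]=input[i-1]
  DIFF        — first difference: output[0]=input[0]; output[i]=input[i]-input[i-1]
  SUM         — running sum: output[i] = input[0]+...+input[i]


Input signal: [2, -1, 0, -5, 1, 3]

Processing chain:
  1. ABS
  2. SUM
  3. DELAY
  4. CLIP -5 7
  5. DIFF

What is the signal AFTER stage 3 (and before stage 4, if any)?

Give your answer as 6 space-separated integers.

Answer: 0 2 3 3 8 9

Derivation:
Input: [2, -1, 0, -5, 1, 3]
Stage 1 (ABS): |2|=2, |-1|=1, |0|=0, |-5|=5, |1|=1, |3|=3 -> [2, 1, 0, 5, 1, 3]
Stage 2 (SUM): sum[0..0]=2, sum[0..1]=3, sum[0..2]=3, sum[0..3]=8, sum[0..4]=9, sum[0..5]=12 -> [2, 3, 3, 8, 9, 12]
Stage 3 (DELAY): [0, 2, 3, 3, 8, 9] = [0, 2, 3, 3, 8, 9] -> [0, 2, 3, 3, 8, 9]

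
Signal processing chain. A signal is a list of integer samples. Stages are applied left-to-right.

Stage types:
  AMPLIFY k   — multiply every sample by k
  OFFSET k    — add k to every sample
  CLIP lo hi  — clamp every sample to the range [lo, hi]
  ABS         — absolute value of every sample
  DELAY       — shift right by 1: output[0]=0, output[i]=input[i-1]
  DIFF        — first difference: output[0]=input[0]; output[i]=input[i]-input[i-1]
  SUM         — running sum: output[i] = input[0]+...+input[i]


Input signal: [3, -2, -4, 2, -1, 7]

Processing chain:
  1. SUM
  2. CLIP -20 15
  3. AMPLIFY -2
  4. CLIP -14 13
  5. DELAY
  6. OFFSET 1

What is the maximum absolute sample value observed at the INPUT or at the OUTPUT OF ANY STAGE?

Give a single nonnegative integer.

Answer: 10

Derivation:
Input: [3, -2, -4, 2, -1, 7] (max |s|=7)
Stage 1 (SUM): sum[0..0]=3, sum[0..1]=1, sum[0..2]=-3, sum[0..3]=-1, sum[0..4]=-2, sum[0..5]=5 -> [3, 1, -3, -1, -2, 5] (max |s|=5)
Stage 2 (CLIP -20 15): clip(3,-20,15)=3, clip(1,-20,15)=1, clip(-3,-20,15)=-3, clip(-1,-20,15)=-1, clip(-2,-20,15)=-2, clip(5,-20,15)=5 -> [3, 1, -3, -1, -2, 5] (max |s|=5)
Stage 3 (AMPLIFY -2): 3*-2=-6, 1*-2=-2, -3*-2=6, -1*-2=2, -2*-2=4, 5*-2=-10 -> [-6, -2, 6, 2, 4, -10] (max |s|=10)
Stage 4 (CLIP -14 13): clip(-6,-14,13)=-6, clip(-2,-14,13)=-2, clip(6,-14,13)=6, clip(2,-14,13)=2, clip(4,-14,13)=4, clip(-10,-14,13)=-10 -> [-6, -2, 6, 2, 4, -10] (max |s|=10)
Stage 5 (DELAY): [0, -6, -2, 6, 2, 4] = [0, -6, -2, 6, 2, 4] -> [0, -6, -2, 6, 2, 4] (max |s|=6)
Stage 6 (OFFSET 1): 0+1=1, -6+1=-5, -2+1=-1, 6+1=7, 2+1=3, 4+1=5 -> [1, -5, -1, 7, 3, 5] (max |s|=7)
Overall max amplitude: 10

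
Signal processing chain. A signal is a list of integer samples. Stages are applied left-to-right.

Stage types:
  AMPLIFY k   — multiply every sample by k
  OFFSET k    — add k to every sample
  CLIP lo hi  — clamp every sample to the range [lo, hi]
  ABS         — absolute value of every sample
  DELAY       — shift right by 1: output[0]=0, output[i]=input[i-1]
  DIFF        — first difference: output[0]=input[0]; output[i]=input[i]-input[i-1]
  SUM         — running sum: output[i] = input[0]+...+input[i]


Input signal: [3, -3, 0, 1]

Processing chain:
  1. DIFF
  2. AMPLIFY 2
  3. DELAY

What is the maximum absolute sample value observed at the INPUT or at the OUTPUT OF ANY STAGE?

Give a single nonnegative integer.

Answer: 12

Derivation:
Input: [3, -3, 0, 1] (max |s|=3)
Stage 1 (DIFF): s[0]=3, -3-3=-6, 0--3=3, 1-0=1 -> [3, -6, 3, 1] (max |s|=6)
Stage 2 (AMPLIFY 2): 3*2=6, -6*2=-12, 3*2=6, 1*2=2 -> [6, -12, 6, 2] (max |s|=12)
Stage 3 (DELAY): [0, 6, -12, 6] = [0, 6, -12, 6] -> [0, 6, -12, 6] (max |s|=12)
Overall max amplitude: 12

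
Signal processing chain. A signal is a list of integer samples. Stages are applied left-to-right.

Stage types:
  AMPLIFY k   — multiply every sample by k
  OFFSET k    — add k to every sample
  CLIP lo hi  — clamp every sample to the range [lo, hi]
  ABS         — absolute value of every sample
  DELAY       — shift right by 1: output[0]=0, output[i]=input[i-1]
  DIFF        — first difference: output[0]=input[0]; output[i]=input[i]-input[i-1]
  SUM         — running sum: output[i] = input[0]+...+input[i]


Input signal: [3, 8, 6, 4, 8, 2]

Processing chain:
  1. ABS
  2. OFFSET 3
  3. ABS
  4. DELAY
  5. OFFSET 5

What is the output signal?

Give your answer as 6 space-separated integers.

Answer: 5 11 16 14 12 16

Derivation:
Input: [3, 8, 6, 4, 8, 2]
Stage 1 (ABS): |3|=3, |8|=8, |6|=6, |4|=4, |8|=8, |2|=2 -> [3, 8, 6, 4, 8, 2]
Stage 2 (OFFSET 3): 3+3=6, 8+3=11, 6+3=9, 4+3=7, 8+3=11, 2+3=5 -> [6, 11, 9, 7, 11, 5]
Stage 3 (ABS): |6|=6, |11|=11, |9|=9, |7|=7, |11|=11, |5|=5 -> [6, 11, 9, 7, 11, 5]
Stage 4 (DELAY): [0, 6, 11, 9, 7, 11] = [0, 6, 11, 9, 7, 11] -> [0, 6, 11, 9, 7, 11]
Stage 5 (OFFSET 5): 0+5=5, 6+5=11, 11+5=16, 9+5=14, 7+5=12, 11+5=16 -> [5, 11, 16, 14, 12, 16]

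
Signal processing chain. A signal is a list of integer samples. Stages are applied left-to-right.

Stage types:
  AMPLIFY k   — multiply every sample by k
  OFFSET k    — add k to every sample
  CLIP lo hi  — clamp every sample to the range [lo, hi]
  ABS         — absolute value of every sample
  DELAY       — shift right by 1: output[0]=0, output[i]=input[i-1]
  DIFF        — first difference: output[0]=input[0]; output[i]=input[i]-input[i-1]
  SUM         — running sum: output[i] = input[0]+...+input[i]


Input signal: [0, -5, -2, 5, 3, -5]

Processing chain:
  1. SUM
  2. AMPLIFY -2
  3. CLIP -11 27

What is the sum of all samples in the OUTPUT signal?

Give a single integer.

Input: [0, -5, -2, 5, 3, -5]
Stage 1 (SUM): sum[0..0]=0, sum[0..1]=-5, sum[0..2]=-7, sum[0..3]=-2, sum[0..4]=1, sum[0..5]=-4 -> [0, -5, -7, -2, 1, -4]
Stage 2 (AMPLIFY -2): 0*-2=0, -5*-2=10, -7*-2=14, -2*-2=4, 1*-2=-2, -4*-2=8 -> [0, 10, 14, 4, -2, 8]
Stage 3 (CLIP -11 27): clip(0,-11,27)=0, clip(10,-11,27)=10, clip(14,-11,27)=14, clip(4,-11,27)=4, clip(-2,-11,27)=-2, clip(8,-11,27)=8 -> [0, 10, 14, 4, -2, 8]
Output sum: 34

Answer: 34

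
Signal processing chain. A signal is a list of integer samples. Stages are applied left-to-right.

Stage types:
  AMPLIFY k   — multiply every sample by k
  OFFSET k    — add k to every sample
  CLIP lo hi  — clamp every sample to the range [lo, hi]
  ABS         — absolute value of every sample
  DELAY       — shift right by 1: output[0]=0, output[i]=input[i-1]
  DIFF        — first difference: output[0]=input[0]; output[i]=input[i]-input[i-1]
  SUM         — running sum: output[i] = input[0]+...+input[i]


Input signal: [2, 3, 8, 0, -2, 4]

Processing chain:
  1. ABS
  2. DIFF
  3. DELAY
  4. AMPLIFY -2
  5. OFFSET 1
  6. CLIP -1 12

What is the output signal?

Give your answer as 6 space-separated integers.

Answer: 1 -1 -1 -1 12 -1

Derivation:
Input: [2, 3, 8, 0, -2, 4]
Stage 1 (ABS): |2|=2, |3|=3, |8|=8, |0|=0, |-2|=2, |4|=4 -> [2, 3, 8, 0, 2, 4]
Stage 2 (DIFF): s[0]=2, 3-2=1, 8-3=5, 0-8=-8, 2-0=2, 4-2=2 -> [2, 1, 5, -8, 2, 2]
Stage 3 (DELAY): [0, 2, 1, 5, -8, 2] = [0, 2, 1, 5, -8, 2] -> [0, 2, 1, 5, -8, 2]
Stage 4 (AMPLIFY -2): 0*-2=0, 2*-2=-4, 1*-2=-2, 5*-2=-10, -8*-2=16, 2*-2=-4 -> [0, -4, -2, -10, 16, -4]
Stage 5 (OFFSET 1): 0+1=1, -4+1=-3, -2+1=-1, -10+1=-9, 16+1=17, -4+1=-3 -> [1, -3, -1, -9, 17, -3]
Stage 6 (CLIP -1 12): clip(1,-1,12)=1, clip(-3,-1,12)=-1, clip(-1,-1,12)=-1, clip(-9,-1,12)=-1, clip(17,-1,12)=12, clip(-3,-1,12)=-1 -> [1, -1, -1, -1, 12, -1]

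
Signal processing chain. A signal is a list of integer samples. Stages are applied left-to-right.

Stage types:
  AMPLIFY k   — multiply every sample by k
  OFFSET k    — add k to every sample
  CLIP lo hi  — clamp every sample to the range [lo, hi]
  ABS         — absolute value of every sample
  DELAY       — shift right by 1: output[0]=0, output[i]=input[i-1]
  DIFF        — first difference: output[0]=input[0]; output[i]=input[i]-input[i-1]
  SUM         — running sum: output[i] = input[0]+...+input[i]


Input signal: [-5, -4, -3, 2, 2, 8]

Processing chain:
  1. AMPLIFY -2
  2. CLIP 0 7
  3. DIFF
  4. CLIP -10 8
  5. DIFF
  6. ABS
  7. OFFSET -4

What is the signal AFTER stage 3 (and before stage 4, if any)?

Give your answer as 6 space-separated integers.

Answer: 7 0 -1 -6 0 0

Derivation:
Input: [-5, -4, -3, 2, 2, 8]
Stage 1 (AMPLIFY -2): -5*-2=10, -4*-2=8, -3*-2=6, 2*-2=-4, 2*-2=-4, 8*-2=-16 -> [10, 8, 6, -4, -4, -16]
Stage 2 (CLIP 0 7): clip(10,0,7)=7, clip(8,0,7)=7, clip(6,0,7)=6, clip(-4,0,7)=0, clip(-4,0,7)=0, clip(-16,0,7)=0 -> [7, 7, 6, 0, 0, 0]
Stage 3 (DIFF): s[0]=7, 7-7=0, 6-7=-1, 0-6=-6, 0-0=0, 0-0=0 -> [7, 0, -1, -6, 0, 0]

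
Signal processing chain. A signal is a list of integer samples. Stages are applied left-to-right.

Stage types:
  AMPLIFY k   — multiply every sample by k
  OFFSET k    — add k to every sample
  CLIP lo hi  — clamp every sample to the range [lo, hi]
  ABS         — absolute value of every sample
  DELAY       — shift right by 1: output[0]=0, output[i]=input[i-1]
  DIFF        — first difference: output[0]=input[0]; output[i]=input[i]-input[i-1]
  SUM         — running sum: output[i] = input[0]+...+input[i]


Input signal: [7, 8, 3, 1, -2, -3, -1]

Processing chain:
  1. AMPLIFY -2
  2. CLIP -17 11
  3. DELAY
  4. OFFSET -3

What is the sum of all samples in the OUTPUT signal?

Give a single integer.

Answer: -49

Derivation:
Input: [7, 8, 3, 1, -2, -3, -1]
Stage 1 (AMPLIFY -2): 7*-2=-14, 8*-2=-16, 3*-2=-6, 1*-2=-2, -2*-2=4, -3*-2=6, -1*-2=2 -> [-14, -16, -6, -2, 4, 6, 2]
Stage 2 (CLIP -17 11): clip(-14,-17,11)=-14, clip(-16,-17,11)=-16, clip(-6,-17,11)=-6, clip(-2,-17,11)=-2, clip(4,-17,11)=4, clip(6,-17,11)=6, clip(2,-17,11)=2 -> [-14, -16, -6, -2, 4, 6, 2]
Stage 3 (DELAY): [0, -14, -16, -6, -2, 4, 6] = [0, -14, -16, -6, -2, 4, 6] -> [0, -14, -16, -6, -2, 4, 6]
Stage 4 (OFFSET -3): 0+-3=-3, -14+-3=-17, -16+-3=-19, -6+-3=-9, -2+-3=-5, 4+-3=1, 6+-3=3 -> [-3, -17, -19, -9, -5, 1, 3]
Output sum: -49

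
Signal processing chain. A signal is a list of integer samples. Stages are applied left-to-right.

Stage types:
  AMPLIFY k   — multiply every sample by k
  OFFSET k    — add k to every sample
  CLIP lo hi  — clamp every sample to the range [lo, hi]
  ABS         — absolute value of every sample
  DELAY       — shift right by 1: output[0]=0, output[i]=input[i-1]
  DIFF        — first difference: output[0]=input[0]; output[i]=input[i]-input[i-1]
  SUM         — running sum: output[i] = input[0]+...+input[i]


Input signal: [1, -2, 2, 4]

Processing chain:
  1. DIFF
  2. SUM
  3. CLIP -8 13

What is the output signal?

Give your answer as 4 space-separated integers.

Answer: 1 -2 2 4

Derivation:
Input: [1, -2, 2, 4]
Stage 1 (DIFF): s[0]=1, -2-1=-3, 2--2=4, 4-2=2 -> [1, -3, 4, 2]
Stage 2 (SUM): sum[0..0]=1, sum[0..1]=-2, sum[0..2]=2, sum[0..3]=4 -> [1, -2, 2, 4]
Stage 3 (CLIP -8 13): clip(1,-8,13)=1, clip(-2,-8,13)=-2, clip(2,-8,13)=2, clip(4,-8,13)=4 -> [1, -2, 2, 4]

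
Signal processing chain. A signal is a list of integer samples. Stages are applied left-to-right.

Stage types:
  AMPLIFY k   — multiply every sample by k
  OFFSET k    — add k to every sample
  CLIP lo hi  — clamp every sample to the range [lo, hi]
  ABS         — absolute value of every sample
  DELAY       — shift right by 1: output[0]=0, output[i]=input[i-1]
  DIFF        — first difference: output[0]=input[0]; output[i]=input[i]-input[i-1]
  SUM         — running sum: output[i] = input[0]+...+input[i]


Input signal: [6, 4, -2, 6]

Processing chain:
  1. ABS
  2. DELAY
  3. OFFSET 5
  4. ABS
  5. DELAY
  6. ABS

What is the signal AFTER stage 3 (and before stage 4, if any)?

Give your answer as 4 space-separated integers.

Answer: 5 11 9 7

Derivation:
Input: [6, 4, -2, 6]
Stage 1 (ABS): |6|=6, |4|=4, |-2|=2, |6|=6 -> [6, 4, 2, 6]
Stage 2 (DELAY): [0, 6, 4, 2] = [0, 6, 4, 2] -> [0, 6, 4, 2]
Stage 3 (OFFSET 5): 0+5=5, 6+5=11, 4+5=9, 2+5=7 -> [5, 11, 9, 7]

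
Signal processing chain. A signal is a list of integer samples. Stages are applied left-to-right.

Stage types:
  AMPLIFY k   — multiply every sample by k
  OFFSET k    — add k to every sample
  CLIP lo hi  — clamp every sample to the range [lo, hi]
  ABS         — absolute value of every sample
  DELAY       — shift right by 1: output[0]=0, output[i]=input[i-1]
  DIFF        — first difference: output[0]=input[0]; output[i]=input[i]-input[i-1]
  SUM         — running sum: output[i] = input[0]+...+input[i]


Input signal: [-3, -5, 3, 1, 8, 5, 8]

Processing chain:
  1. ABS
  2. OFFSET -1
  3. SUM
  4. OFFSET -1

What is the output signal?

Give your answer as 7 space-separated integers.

Input: [-3, -5, 3, 1, 8, 5, 8]
Stage 1 (ABS): |-3|=3, |-5|=5, |3|=3, |1|=1, |8|=8, |5|=5, |8|=8 -> [3, 5, 3, 1, 8, 5, 8]
Stage 2 (OFFSET -1): 3+-1=2, 5+-1=4, 3+-1=2, 1+-1=0, 8+-1=7, 5+-1=4, 8+-1=7 -> [2, 4, 2, 0, 7, 4, 7]
Stage 3 (SUM): sum[0..0]=2, sum[0..1]=6, sum[0..2]=8, sum[0..3]=8, sum[0..4]=15, sum[0..5]=19, sum[0..6]=26 -> [2, 6, 8, 8, 15, 19, 26]
Stage 4 (OFFSET -1): 2+-1=1, 6+-1=5, 8+-1=7, 8+-1=7, 15+-1=14, 19+-1=18, 26+-1=25 -> [1, 5, 7, 7, 14, 18, 25]

Answer: 1 5 7 7 14 18 25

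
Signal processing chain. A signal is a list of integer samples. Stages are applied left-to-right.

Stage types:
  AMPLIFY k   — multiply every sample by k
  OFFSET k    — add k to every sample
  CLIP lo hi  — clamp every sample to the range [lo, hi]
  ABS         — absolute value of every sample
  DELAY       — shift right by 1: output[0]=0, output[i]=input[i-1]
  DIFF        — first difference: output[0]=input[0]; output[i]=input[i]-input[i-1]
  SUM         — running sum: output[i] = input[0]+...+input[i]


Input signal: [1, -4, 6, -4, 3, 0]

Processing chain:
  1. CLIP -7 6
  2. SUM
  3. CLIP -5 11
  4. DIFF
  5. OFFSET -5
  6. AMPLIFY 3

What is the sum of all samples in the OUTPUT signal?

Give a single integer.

Answer: -84

Derivation:
Input: [1, -4, 6, -4, 3, 0]
Stage 1 (CLIP -7 6): clip(1,-7,6)=1, clip(-4,-7,6)=-4, clip(6,-7,6)=6, clip(-4,-7,6)=-4, clip(3,-7,6)=3, clip(0,-7,6)=0 -> [1, -4, 6, -4, 3, 0]
Stage 2 (SUM): sum[0..0]=1, sum[0..1]=-3, sum[0..2]=3, sum[0..3]=-1, sum[0..4]=2, sum[0..5]=2 -> [1, -3, 3, -1, 2, 2]
Stage 3 (CLIP -5 11): clip(1,-5,11)=1, clip(-3,-5,11)=-3, clip(3,-5,11)=3, clip(-1,-5,11)=-1, clip(2,-5,11)=2, clip(2,-5,11)=2 -> [1, -3, 3, -1, 2, 2]
Stage 4 (DIFF): s[0]=1, -3-1=-4, 3--3=6, -1-3=-4, 2--1=3, 2-2=0 -> [1, -4, 6, -4, 3, 0]
Stage 5 (OFFSET -5): 1+-5=-4, -4+-5=-9, 6+-5=1, -4+-5=-9, 3+-5=-2, 0+-5=-5 -> [-4, -9, 1, -9, -2, -5]
Stage 6 (AMPLIFY 3): -4*3=-12, -9*3=-27, 1*3=3, -9*3=-27, -2*3=-6, -5*3=-15 -> [-12, -27, 3, -27, -6, -15]
Output sum: -84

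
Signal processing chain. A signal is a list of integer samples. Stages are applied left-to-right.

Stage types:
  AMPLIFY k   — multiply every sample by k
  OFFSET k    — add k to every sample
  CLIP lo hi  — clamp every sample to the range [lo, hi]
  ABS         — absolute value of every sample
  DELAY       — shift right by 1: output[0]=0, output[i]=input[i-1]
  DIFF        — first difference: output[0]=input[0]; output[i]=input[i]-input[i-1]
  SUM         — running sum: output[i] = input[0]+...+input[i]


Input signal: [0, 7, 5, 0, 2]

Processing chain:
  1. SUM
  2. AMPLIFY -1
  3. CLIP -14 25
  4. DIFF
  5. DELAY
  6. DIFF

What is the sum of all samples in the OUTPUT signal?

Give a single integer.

Answer: 0

Derivation:
Input: [0, 7, 5, 0, 2]
Stage 1 (SUM): sum[0..0]=0, sum[0..1]=7, sum[0..2]=12, sum[0..3]=12, sum[0..4]=14 -> [0, 7, 12, 12, 14]
Stage 2 (AMPLIFY -1): 0*-1=0, 7*-1=-7, 12*-1=-12, 12*-1=-12, 14*-1=-14 -> [0, -7, -12, -12, -14]
Stage 3 (CLIP -14 25): clip(0,-14,25)=0, clip(-7,-14,25)=-7, clip(-12,-14,25)=-12, clip(-12,-14,25)=-12, clip(-14,-14,25)=-14 -> [0, -7, -12, -12, -14]
Stage 4 (DIFF): s[0]=0, -7-0=-7, -12--7=-5, -12--12=0, -14--12=-2 -> [0, -7, -5, 0, -2]
Stage 5 (DELAY): [0, 0, -7, -5, 0] = [0, 0, -7, -5, 0] -> [0, 0, -7, -5, 0]
Stage 6 (DIFF): s[0]=0, 0-0=0, -7-0=-7, -5--7=2, 0--5=5 -> [0, 0, -7, 2, 5]
Output sum: 0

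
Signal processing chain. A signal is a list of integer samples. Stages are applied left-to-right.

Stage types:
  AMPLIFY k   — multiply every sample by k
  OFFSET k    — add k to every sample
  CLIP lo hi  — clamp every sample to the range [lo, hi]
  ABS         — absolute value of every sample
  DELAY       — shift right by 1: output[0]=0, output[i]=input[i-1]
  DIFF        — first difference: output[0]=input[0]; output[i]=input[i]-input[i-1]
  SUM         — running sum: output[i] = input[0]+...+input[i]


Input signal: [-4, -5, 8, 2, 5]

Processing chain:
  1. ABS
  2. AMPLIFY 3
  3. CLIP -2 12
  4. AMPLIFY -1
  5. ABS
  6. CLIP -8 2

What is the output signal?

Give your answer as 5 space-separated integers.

Answer: 2 2 2 2 2

Derivation:
Input: [-4, -5, 8, 2, 5]
Stage 1 (ABS): |-4|=4, |-5|=5, |8|=8, |2|=2, |5|=5 -> [4, 5, 8, 2, 5]
Stage 2 (AMPLIFY 3): 4*3=12, 5*3=15, 8*3=24, 2*3=6, 5*3=15 -> [12, 15, 24, 6, 15]
Stage 3 (CLIP -2 12): clip(12,-2,12)=12, clip(15,-2,12)=12, clip(24,-2,12)=12, clip(6,-2,12)=6, clip(15,-2,12)=12 -> [12, 12, 12, 6, 12]
Stage 4 (AMPLIFY -1): 12*-1=-12, 12*-1=-12, 12*-1=-12, 6*-1=-6, 12*-1=-12 -> [-12, -12, -12, -6, -12]
Stage 5 (ABS): |-12|=12, |-12|=12, |-12|=12, |-6|=6, |-12|=12 -> [12, 12, 12, 6, 12]
Stage 6 (CLIP -8 2): clip(12,-8,2)=2, clip(12,-8,2)=2, clip(12,-8,2)=2, clip(6,-8,2)=2, clip(12,-8,2)=2 -> [2, 2, 2, 2, 2]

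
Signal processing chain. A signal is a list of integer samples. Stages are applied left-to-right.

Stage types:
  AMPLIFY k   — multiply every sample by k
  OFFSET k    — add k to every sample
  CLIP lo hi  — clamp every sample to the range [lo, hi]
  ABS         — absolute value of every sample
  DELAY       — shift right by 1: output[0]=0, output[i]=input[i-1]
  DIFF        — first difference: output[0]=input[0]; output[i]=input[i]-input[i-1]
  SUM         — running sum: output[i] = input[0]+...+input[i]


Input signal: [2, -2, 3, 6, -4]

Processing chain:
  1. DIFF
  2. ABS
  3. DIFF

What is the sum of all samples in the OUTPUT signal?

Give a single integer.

Input: [2, -2, 3, 6, -4]
Stage 1 (DIFF): s[0]=2, -2-2=-4, 3--2=5, 6-3=3, -4-6=-10 -> [2, -4, 5, 3, -10]
Stage 2 (ABS): |2|=2, |-4|=4, |5|=5, |3|=3, |-10|=10 -> [2, 4, 5, 3, 10]
Stage 3 (DIFF): s[0]=2, 4-2=2, 5-4=1, 3-5=-2, 10-3=7 -> [2, 2, 1, -2, 7]
Output sum: 10

Answer: 10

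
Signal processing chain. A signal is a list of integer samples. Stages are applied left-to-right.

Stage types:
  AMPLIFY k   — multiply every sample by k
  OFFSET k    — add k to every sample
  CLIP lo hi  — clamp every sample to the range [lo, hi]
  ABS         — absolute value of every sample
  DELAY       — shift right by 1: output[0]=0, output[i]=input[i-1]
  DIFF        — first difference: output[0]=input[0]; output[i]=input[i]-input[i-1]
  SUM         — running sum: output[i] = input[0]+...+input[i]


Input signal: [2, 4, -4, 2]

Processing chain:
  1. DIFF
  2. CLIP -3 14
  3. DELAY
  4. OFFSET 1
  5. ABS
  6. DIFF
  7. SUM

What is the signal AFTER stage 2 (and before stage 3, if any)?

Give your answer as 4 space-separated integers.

Answer: 2 2 -3 6

Derivation:
Input: [2, 4, -4, 2]
Stage 1 (DIFF): s[0]=2, 4-2=2, -4-4=-8, 2--4=6 -> [2, 2, -8, 6]
Stage 2 (CLIP -3 14): clip(2,-3,14)=2, clip(2,-3,14)=2, clip(-8,-3,14)=-3, clip(6,-3,14)=6 -> [2, 2, -3, 6]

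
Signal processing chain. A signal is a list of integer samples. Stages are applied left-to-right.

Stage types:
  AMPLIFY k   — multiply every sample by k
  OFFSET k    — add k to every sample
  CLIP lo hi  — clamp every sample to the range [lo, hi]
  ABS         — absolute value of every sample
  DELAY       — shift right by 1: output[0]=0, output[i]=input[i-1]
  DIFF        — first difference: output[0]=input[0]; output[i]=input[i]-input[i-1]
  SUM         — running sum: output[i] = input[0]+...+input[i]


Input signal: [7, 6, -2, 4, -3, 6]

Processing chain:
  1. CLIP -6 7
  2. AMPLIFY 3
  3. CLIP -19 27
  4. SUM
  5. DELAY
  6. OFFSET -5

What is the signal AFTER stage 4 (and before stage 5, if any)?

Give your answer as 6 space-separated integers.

Answer: 21 39 33 45 36 54

Derivation:
Input: [7, 6, -2, 4, -3, 6]
Stage 1 (CLIP -6 7): clip(7,-6,7)=7, clip(6,-6,7)=6, clip(-2,-6,7)=-2, clip(4,-6,7)=4, clip(-3,-6,7)=-3, clip(6,-6,7)=6 -> [7, 6, -2, 4, -3, 6]
Stage 2 (AMPLIFY 3): 7*3=21, 6*3=18, -2*3=-6, 4*3=12, -3*3=-9, 6*3=18 -> [21, 18, -6, 12, -9, 18]
Stage 3 (CLIP -19 27): clip(21,-19,27)=21, clip(18,-19,27)=18, clip(-6,-19,27)=-6, clip(12,-19,27)=12, clip(-9,-19,27)=-9, clip(18,-19,27)=18 -> [21, 18, -6, 12, -9, 18]
Stage 4 (SUM): sum[0..0]=21, sum[0..1]=39, sum[0..2]=33, sum[0..3]=45, sum[0..4]=36, sum[0..5]=54 -> [21, 39, 33, 45, 36, 54]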